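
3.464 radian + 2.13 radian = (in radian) 5.594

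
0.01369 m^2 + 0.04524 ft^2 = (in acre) 4.421e-06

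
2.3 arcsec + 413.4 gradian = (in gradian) 413.4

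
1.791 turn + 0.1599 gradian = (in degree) 644.9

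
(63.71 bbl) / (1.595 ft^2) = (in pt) 1.938e+05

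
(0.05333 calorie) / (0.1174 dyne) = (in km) 190.1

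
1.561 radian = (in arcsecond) 3.22e+05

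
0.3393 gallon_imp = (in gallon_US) 0.4075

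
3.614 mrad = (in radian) 0.003614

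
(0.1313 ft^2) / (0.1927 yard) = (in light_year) 7.317e-18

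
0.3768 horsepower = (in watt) 281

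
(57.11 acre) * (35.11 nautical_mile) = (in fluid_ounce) 5.082e+14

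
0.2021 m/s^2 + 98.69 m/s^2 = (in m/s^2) 98.89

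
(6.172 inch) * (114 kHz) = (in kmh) 6.434e+04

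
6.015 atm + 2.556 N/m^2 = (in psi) 88.4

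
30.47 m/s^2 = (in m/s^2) 30.47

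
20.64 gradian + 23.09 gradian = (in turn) 0.1093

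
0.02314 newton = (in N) 0.02314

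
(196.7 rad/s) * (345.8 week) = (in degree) 2.357e+12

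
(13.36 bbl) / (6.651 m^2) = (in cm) 31.94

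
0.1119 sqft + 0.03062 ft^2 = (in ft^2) 0.1425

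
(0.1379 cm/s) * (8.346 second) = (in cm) 1.151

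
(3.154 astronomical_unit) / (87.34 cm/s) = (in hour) 1.501e+08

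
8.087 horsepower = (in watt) 6030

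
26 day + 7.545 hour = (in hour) 631.5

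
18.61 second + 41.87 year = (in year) 41.87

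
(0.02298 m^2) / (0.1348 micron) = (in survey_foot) 5.593e+05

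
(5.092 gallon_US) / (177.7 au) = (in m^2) 7.251e-16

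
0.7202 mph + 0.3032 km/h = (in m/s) 0.4062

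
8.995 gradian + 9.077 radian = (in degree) 528.2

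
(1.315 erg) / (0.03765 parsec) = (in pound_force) 2.545e-23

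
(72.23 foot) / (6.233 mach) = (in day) 1.201e-07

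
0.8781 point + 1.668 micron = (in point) 0.8828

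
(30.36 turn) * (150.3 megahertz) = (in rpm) 2.738e+11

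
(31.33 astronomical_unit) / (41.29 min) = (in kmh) 6.811e+09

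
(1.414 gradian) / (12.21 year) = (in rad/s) 5.768e-11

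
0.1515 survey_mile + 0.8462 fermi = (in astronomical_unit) 1.63e-09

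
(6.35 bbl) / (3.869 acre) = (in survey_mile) 4.007e-08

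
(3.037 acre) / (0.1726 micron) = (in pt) 2.018e+14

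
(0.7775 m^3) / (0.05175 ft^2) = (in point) 4.584e+05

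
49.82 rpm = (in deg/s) 298.9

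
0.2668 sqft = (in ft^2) 0.2668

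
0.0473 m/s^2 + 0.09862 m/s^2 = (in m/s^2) 0.1459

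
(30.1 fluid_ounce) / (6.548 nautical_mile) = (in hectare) 7.34e-12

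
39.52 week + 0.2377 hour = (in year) 0.7579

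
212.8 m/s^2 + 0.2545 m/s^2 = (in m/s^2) 213.1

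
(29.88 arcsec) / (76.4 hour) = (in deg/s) 3.018e-08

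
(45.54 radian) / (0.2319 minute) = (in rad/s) 3.273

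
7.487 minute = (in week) 0.0007428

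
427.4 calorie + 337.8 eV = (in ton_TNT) 4.274e-07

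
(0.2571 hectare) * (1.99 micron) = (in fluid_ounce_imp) 180.1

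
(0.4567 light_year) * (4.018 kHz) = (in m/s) 1.736e+19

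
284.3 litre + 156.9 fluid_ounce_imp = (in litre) 288.8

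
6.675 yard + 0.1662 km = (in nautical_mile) 0.09304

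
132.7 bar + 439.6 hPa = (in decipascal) 1.331e+08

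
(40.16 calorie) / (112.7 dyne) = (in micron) 1.491e+11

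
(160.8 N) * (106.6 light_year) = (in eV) 1.012e+39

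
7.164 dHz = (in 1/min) 42.98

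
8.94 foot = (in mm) 2725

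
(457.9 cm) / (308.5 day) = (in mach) 5.045e-10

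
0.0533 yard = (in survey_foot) 0.1599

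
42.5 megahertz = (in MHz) 42.5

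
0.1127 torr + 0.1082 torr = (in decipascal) 294.5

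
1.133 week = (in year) 0.02173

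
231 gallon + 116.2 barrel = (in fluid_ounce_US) 6.543e+05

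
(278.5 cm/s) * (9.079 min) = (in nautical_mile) 0.8192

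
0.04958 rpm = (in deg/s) 0.2975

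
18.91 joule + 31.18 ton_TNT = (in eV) 8.142e+29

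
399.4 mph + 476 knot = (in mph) 947.2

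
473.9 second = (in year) 1.503e-05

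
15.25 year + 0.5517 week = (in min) 8.021e+06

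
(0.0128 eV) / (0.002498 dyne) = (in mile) 5.101e-17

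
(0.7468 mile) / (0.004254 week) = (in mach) 0.001372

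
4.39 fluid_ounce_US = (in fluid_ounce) 4.39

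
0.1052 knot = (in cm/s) 5.412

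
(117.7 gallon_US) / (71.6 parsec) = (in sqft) 2.171e-18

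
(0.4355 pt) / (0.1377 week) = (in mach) 5.418e-12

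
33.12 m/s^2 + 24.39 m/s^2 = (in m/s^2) 57.51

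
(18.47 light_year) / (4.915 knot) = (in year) 2.191e+09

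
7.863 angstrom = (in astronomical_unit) 5.256e-21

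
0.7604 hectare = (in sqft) 8.185e+04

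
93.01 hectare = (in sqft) 1.001e+07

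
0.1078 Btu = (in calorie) 27.18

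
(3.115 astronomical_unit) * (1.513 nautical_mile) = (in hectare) 1.306e+11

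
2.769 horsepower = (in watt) 2065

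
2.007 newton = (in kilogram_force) 0.2047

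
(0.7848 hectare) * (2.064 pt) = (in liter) 5714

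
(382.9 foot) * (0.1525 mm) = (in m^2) 0.0178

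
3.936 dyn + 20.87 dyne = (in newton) 0.0002481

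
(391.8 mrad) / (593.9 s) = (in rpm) 0.0063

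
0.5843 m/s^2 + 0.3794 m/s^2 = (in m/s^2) 0.9637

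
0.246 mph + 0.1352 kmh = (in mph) 0.33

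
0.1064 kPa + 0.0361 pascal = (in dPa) 1064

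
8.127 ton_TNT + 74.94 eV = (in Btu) 3.223e+07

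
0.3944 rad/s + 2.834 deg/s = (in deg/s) 25.43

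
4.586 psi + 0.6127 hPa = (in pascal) 3.168e+04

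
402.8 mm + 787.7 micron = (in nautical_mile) 0.0002179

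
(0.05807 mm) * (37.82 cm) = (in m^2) 2.196e-05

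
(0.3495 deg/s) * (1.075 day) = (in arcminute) 1.948e+06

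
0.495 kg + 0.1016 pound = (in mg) 5.411e+05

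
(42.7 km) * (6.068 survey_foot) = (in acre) 19.52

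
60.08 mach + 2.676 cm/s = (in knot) 3.977e+04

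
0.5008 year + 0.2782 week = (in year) 0.5061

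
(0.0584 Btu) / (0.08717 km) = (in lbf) 0.1589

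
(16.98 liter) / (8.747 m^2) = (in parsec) 6.291e-20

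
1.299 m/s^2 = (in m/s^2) 1.299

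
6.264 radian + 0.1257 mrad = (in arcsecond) 1.292e+06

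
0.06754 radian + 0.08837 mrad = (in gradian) 4.305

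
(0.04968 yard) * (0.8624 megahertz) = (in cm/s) 3.918e+06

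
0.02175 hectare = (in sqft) 2341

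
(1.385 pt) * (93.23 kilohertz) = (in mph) 101.9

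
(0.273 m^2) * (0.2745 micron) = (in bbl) 4.713e-07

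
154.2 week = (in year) 2.957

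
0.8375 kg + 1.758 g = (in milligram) 8.393e+05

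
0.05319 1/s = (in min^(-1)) 3.191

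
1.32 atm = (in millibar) 1337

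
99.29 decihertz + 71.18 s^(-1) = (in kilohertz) 0.08111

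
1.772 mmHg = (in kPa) 0.2362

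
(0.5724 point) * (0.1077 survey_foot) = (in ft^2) 7.135e-05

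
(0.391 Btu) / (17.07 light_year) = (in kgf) 2.605e-16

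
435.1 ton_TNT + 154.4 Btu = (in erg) 1.82e+19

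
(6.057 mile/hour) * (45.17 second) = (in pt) 3.467e+05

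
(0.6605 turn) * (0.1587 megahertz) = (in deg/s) 3.774e+07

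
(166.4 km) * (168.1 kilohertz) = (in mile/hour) 6.257e+10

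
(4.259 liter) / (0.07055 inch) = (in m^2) 2.377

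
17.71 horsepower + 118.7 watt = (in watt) 1.333e+04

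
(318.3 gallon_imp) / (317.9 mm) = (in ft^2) 49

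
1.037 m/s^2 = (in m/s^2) 1.037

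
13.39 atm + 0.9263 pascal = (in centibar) 1357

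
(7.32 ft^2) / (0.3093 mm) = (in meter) 2199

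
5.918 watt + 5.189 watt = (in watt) 11.11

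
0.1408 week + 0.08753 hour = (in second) 8.547e+04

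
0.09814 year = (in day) 35.82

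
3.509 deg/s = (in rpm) 0.5848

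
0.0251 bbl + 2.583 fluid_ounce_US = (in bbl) 0.02558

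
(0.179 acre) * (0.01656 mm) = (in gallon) 3.169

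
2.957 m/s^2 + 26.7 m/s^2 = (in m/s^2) 29.66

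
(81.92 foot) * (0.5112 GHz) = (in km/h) 4.595e+10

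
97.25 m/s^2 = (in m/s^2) 97.25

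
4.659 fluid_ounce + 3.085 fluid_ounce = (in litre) 0.229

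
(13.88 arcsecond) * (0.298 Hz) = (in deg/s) 0.001149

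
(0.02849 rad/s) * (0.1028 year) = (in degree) 5.292e+06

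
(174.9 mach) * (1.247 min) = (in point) 1.263e+10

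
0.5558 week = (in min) 5602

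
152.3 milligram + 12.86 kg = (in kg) 12.86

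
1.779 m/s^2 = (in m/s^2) 1.779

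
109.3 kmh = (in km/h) 109.3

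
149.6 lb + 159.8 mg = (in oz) 2394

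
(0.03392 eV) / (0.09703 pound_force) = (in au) 8.417e-32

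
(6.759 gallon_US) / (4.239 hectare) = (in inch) 2.376e-05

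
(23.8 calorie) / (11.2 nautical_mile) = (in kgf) 0.0004895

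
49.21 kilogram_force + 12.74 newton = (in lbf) 111.4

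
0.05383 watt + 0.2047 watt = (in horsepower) 0.0003467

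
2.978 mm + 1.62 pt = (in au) 2.373e-14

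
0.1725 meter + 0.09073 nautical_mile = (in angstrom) 1.682e+12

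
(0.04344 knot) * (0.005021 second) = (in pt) 0.3181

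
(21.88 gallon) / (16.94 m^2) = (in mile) 3.038e-06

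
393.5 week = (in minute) 3.966e+06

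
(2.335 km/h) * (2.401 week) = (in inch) 3.708e+07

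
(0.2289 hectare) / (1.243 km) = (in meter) 1.842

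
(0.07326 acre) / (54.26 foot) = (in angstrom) 1.793e+11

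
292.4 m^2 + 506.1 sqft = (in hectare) 0.03394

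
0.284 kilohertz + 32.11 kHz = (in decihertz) 3.239e+05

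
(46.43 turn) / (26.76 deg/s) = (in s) 624.6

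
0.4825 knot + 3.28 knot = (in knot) 3.763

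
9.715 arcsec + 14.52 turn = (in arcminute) 3.136e+05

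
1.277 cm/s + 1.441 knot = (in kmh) 2.715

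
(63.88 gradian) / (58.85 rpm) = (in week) 2.692e-07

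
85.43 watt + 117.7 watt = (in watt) 203.1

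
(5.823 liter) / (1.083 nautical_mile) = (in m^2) 2.903e-06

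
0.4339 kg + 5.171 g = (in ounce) 15.49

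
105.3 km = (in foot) 3.455e+05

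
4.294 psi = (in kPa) 29.61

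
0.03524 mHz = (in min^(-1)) 0.002114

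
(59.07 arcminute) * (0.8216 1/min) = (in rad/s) 0.0002353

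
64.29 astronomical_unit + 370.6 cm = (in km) 9.618e+09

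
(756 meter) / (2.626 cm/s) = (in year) 0.0009129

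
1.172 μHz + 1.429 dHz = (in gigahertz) 1.429e-10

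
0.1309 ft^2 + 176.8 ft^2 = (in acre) 0.004062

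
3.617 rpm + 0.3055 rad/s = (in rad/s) 0.6843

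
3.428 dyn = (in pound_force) 7.706e-06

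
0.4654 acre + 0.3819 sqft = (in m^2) 1883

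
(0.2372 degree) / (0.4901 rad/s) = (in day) 9.777e-08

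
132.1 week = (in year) 2.533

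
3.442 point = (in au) 8.117e-15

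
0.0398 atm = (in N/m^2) 4033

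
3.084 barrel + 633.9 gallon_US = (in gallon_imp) 635.7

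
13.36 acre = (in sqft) 5.82e+05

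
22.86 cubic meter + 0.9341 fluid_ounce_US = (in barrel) 143.8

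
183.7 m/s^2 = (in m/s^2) 183.7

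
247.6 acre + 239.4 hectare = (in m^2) 3.396e+06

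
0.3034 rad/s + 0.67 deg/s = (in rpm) 3.009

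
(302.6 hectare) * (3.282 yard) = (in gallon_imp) 1.998e+09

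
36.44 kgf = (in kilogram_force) 36.44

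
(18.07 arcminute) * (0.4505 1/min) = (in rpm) 0.0003769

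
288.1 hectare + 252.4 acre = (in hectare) 390.2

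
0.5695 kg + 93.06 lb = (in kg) 42.78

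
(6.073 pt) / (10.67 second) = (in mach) 5.897e-07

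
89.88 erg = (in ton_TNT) 2.148e-15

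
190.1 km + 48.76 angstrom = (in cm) 1.901e+07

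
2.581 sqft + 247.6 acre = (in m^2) 1.002e+06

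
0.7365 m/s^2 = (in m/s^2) 0.7365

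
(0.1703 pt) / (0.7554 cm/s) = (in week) 1.315e-08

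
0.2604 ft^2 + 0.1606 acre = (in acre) 0.1606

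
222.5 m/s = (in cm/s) 2.225e+04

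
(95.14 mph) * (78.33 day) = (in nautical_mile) 1.554e+05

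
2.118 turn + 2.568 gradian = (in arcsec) 2.753e+06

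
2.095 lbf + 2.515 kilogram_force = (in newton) 33.98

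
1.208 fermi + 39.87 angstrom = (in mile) 2.477e-12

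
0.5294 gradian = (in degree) 0.4765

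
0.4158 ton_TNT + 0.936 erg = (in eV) 1.086e+28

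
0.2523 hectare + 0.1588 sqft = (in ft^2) 2.716e+04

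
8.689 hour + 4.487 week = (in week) 4.539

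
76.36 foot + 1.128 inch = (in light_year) 2.463e-15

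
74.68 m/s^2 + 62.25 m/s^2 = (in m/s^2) 136.9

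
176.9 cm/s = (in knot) 3.439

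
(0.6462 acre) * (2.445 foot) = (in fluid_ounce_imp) 6.859e+07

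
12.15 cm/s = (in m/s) 0.1215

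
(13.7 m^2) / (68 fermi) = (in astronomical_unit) 1347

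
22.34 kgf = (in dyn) 2.191e+07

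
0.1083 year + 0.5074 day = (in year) 0.1097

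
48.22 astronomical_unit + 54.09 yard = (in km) 7.214e+09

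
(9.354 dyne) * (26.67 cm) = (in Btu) 2.365e-08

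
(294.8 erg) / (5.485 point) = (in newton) 0.01524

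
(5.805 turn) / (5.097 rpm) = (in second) 68.33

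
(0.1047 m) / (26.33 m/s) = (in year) 1.261e-10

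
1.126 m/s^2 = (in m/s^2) 1.126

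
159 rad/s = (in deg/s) 9110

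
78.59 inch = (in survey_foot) 6.549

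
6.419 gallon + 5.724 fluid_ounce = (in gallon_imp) 5.382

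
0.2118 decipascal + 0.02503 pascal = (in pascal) 0.04621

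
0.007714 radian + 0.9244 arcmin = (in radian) 0.007983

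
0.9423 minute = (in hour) 0.01571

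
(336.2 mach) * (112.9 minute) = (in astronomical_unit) 0.005184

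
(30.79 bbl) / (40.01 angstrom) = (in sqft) 1.317e+10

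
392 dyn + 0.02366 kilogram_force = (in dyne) 2.359e+04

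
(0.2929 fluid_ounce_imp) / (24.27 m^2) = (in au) 2.292e-18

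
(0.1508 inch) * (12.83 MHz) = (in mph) 1.099e+05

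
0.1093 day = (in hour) 2.623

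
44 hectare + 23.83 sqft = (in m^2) 4.4e+05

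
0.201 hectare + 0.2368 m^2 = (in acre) 0.4967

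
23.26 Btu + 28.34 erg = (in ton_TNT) 5.865e-06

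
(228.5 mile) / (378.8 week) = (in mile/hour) 0.003591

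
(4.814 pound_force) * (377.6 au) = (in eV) 7.55e+33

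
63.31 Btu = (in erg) 6.68e+11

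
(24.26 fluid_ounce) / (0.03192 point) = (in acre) 0.01574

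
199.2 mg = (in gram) 0.1992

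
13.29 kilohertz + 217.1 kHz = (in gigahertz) 0.0002304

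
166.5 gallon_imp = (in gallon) 200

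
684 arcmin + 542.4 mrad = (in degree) 42.48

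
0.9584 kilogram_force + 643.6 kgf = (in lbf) 1421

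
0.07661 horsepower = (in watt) 57.13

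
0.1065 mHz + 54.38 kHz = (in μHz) 5.438e+10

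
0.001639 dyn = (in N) 1.639e-08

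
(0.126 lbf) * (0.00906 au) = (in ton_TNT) 0.1816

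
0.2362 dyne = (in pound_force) 5.31e-07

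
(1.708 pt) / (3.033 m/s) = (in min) 3.311e-06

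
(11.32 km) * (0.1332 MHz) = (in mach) 4.428e+06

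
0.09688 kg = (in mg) 9.688e+04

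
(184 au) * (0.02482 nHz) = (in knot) 1328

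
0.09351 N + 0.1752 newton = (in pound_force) 0.06041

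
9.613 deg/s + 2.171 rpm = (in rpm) 3.773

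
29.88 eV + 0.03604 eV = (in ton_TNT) 1.146e-27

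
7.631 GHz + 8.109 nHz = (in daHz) 7.631e+08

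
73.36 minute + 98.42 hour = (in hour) 99.64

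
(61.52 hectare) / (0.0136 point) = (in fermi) 1.282e+26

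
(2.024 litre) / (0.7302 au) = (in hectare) 1.853e-18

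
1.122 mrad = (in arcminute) 3.857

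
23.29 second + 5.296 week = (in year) 0.1016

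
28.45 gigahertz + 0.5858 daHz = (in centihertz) 2.845e+12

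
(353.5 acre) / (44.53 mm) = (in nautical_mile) 1.735e+04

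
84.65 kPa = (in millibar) 846.5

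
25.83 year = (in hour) 2.263e+05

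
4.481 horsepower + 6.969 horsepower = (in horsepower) 11.45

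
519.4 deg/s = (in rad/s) 9.065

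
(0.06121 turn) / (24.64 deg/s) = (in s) 0.8943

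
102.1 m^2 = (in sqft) 1099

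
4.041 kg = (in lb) 8.909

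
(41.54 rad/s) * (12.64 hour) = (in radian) 1.89e+06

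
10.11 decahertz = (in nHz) 1.011e+11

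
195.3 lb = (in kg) 88.59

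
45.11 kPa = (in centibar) 45.11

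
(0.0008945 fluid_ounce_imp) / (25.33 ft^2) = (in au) 7.22e-20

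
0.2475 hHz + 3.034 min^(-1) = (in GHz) 2.48e-08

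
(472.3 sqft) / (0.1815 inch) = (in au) 6.362e-08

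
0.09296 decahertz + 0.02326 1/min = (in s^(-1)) 0.93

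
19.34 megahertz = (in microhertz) 1.934e+13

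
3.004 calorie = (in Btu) 0.01191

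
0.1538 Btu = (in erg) 1.623e+09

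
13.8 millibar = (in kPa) 1.38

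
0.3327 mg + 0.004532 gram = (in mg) 4.865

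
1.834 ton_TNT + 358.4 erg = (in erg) 7.673e+16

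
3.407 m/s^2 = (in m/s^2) 3.407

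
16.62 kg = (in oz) 586.3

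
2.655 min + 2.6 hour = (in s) 9519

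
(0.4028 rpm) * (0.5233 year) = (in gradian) 4.432e+07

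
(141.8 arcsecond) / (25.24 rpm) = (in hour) 7.225e-08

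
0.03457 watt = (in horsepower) 4.636e-05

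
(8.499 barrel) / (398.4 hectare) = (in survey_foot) 1.113e-06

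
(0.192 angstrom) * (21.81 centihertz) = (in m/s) 4.188e-12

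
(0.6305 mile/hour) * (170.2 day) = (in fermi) 4.145e+21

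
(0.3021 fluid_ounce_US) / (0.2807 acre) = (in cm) 7.865e-07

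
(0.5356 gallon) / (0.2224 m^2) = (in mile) 5.665e-06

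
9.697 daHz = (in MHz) 9.697e-05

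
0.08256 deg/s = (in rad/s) 0.001441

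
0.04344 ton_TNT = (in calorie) 4.344e+07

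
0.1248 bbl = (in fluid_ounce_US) 670.9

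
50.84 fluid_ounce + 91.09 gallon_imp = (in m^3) 0.4156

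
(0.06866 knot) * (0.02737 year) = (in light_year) 3.223e-12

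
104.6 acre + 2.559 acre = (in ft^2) 4.668e+06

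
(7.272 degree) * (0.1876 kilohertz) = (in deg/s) 1364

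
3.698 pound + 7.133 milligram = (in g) 1677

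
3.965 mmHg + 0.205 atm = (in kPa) 21.3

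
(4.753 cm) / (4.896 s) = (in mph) 0.02172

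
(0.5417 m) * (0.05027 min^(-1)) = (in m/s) 0.0004539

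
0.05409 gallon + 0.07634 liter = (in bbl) 0.001768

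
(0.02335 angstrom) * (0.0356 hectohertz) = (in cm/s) 8.313e-10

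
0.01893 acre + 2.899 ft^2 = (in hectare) 0.007688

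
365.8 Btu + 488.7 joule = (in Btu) 366.3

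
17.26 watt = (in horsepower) 0.02315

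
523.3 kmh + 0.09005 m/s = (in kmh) 523.6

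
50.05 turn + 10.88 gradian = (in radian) 314.6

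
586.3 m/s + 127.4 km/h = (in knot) 1208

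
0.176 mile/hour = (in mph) 0.176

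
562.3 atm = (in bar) 569.8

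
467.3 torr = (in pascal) 6.23e+04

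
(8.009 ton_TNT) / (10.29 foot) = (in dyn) 1.068e+15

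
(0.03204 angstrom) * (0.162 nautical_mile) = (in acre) 2.375e-13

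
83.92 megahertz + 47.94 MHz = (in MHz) 131.9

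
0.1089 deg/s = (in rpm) 0.01815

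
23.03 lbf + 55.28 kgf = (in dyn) 6.446e+07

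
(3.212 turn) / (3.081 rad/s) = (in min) 0.1092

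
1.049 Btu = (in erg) 1.107e+10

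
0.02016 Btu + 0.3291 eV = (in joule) 21.27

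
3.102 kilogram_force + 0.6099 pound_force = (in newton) 33.13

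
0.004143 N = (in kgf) 0.0004225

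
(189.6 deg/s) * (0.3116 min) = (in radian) 61.87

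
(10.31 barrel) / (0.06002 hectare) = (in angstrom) 2.731e+07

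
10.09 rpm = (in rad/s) 1.057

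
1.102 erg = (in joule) 1.102e-07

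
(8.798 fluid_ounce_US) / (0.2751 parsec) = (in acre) 7.574e-24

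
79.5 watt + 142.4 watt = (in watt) 221.9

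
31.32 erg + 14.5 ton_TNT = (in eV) 3.787e+29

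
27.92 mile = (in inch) 1.769e+06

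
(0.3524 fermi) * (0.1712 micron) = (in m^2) 6.033e-23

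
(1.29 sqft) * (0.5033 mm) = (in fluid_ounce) 2.04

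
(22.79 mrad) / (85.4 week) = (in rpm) 4.214e-09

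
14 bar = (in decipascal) 1.4e+07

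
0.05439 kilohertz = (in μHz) 5.439e+07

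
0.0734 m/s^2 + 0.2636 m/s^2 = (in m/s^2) 0.337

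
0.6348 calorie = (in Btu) 0.002517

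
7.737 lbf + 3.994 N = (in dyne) 3.841e+06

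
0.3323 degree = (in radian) 0.0058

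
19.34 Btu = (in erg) 2.04e+11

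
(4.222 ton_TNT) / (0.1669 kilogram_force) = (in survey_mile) 6.706e+06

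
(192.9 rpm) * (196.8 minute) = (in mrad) 2.385e+08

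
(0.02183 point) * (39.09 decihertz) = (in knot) 5.852e-05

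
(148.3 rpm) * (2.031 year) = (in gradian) 6.332e+10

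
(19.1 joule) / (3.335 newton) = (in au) 3.828e-11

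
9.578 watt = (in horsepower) 0.01284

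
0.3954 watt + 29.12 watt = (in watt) 29.52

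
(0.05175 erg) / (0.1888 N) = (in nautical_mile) 1.48e-11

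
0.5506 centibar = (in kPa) 0.5506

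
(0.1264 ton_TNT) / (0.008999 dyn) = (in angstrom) 5.877e+25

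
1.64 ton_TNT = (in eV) 4.283e+28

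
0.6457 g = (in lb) 0.001424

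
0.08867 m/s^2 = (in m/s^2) 0.08867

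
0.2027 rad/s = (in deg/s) 11.61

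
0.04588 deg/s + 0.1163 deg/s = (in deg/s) 0.1622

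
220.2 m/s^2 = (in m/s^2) 220.2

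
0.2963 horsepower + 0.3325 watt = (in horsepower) 0.2967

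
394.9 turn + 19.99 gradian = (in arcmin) 8.531e+06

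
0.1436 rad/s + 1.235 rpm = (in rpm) 2.606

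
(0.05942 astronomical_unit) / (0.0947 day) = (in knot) 2.112e+06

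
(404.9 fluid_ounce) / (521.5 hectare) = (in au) 1.535e-20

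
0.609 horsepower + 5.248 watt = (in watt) 459.4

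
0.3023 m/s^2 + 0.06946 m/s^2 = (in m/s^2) 0.3718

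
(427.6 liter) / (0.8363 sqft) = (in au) 3.679e-11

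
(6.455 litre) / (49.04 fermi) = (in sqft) 1.417e+12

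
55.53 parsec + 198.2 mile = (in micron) 1.713e+24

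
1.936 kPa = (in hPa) 19.36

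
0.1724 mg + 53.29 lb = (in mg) 2.417e+07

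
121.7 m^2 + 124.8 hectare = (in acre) 308.4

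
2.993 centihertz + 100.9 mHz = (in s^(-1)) 0.1308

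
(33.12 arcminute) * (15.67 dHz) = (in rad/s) 0.0151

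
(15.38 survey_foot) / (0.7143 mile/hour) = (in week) 2.427e-05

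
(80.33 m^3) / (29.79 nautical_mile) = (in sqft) 0.01567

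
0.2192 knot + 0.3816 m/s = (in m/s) 0.4944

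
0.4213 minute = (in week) 4.18e-05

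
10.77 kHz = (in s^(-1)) 1.077e+04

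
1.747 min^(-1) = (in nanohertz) 2.912e+07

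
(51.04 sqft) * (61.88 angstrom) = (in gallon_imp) 6.454e-06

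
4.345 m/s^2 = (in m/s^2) 4.345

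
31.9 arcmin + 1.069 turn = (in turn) 1.07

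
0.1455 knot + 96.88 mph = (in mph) 97.05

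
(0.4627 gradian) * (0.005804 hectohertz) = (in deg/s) 0.2417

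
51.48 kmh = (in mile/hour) 31.99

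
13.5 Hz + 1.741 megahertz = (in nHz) 1.741e+15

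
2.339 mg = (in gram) 0.002339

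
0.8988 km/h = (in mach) 0.0007332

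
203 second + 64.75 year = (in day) 2.363e+04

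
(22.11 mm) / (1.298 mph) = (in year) 1.208e-09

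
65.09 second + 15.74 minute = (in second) 1009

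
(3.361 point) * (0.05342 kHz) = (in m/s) 0.06334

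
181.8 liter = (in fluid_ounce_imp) 6398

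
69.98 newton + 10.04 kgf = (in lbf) 37.87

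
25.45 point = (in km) 8.978e-06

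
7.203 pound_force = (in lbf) 7.203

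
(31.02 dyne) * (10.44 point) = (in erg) 11.42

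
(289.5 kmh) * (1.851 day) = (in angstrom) 1.286e+17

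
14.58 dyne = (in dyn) 14.58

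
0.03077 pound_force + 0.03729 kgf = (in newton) 0.5026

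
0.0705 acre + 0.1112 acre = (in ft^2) 7915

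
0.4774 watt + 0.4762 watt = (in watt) 0.9536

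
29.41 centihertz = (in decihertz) 2.941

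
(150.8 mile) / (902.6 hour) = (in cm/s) 7.469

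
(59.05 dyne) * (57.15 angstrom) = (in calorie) 8.066e-13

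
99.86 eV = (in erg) 1.6e-10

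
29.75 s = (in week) 4.919e-05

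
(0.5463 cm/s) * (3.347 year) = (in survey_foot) 1.892e+06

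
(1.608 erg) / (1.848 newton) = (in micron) 0.08701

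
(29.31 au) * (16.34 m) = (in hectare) 7.165e+09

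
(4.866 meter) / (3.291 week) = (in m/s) 2.445e-06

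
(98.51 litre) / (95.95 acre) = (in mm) 0.0002537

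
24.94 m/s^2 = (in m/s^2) 24.94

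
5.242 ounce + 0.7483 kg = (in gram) 896.9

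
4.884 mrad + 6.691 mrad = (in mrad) 11.57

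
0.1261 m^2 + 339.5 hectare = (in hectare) 339.5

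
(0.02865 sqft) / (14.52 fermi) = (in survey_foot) 6.014e+11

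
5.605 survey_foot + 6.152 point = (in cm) 171.1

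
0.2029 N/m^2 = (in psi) 2.943e-05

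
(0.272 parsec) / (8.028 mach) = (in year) 9.736e+04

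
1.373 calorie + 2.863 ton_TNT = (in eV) 7.477e+28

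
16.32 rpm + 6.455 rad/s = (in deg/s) 467.8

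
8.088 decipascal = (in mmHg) 0.006066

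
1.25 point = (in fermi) 4.41e+11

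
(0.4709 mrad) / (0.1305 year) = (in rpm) 1.093e-09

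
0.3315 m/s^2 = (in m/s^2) 0.3315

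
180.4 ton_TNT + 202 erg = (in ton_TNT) 180.4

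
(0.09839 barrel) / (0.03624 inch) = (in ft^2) 182.9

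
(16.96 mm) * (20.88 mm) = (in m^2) 0.0003541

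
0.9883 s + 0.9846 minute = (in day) 0.0006952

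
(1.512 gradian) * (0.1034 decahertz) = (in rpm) 0.2345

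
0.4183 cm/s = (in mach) 1.228e-05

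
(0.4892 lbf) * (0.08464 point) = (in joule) 6.498e-05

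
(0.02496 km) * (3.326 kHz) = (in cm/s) 8.302e+06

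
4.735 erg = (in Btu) 4.488e-10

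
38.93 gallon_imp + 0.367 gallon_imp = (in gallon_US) 47.19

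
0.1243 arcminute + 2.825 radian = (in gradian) 179.8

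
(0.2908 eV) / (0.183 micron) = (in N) 2.546e-13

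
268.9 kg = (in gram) 2.689e+05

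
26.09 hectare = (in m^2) 2.609e+05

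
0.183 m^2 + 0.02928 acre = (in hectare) 0.01187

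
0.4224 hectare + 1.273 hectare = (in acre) 4.189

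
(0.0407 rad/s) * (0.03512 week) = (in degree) 4.953e+04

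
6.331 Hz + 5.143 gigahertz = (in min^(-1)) 3.086e+11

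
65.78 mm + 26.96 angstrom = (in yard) 0.07194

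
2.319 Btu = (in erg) 2.447e+10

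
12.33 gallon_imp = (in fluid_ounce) 1895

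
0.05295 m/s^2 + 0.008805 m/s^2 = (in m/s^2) 0.06175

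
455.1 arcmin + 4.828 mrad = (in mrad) 137.2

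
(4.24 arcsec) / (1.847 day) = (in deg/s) 7.38e-09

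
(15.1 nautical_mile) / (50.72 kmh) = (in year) 6.294e-05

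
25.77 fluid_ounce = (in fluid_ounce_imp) 26.82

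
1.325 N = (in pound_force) 0.2979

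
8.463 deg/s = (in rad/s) 0.1477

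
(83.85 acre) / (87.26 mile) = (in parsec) 7.831e-17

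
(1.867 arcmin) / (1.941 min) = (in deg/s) 0.0002672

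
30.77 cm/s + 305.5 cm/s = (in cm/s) 336.3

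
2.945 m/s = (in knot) 5.725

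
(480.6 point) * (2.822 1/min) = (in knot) 0.0155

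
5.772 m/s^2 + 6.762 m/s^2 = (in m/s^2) 12.53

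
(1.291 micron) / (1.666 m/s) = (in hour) 2.153e-10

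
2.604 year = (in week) 135.8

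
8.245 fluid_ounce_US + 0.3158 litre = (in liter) 0.5596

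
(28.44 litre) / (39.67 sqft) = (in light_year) 8.157e-19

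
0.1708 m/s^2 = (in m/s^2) 0.1708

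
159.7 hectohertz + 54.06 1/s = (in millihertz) 1.602e+07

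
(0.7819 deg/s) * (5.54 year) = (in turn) 3.795e+05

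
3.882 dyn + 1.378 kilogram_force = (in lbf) 3.038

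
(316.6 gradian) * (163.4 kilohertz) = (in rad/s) 8.126e+05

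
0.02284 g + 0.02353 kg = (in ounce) 0.8308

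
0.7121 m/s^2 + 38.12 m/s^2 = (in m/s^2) 38.83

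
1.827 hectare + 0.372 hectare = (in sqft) 2.367e+05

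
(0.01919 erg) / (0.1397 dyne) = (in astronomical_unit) 9.182e-15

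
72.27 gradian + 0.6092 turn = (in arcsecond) 1.024e+06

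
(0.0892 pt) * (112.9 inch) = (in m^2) 9.024e-05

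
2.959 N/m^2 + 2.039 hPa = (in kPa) 0.2069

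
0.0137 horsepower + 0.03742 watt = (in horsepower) 0.01375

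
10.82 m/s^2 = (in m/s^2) 10.82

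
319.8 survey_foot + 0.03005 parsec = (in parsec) 0.03005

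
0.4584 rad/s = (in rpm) 4.377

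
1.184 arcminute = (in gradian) 0.02193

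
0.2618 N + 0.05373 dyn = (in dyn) 2.618e+04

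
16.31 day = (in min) 2.349e+04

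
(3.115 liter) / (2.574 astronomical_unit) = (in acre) 1.999e-18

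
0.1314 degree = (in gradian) 0.146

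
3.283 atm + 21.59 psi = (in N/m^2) 4.815e+05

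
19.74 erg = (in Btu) 1.871e-09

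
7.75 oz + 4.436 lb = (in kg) 2.232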